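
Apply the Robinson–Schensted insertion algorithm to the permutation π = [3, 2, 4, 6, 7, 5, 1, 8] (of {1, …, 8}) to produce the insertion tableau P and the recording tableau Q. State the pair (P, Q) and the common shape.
P = [1, 4, 5, 7, 8] / [2, 6] / [3];  Q = [1, 3, 4, 5, 8] / [2, 6] / [7];  common shape = (5, 2, 1)

Row-insert the values π_1, π_2, … into P one at a time, bumping the leftmost entry strictly greater than the inserted value down to the next row. The recording tableau Q records, in position (i, j), the step at which that cell was added to P.
  Insert 3 (step 1): P = [3];  Q = [1]
  Insert 2 (step 2): P = [2] / [3];  Q = [1] / [2]
  Insert 4 (step 3): P = [2, 4] / [3];  Q = [1, 3] / [2]
  Insert 6 (step 4): P = [2, 4, 6] / [3];  Q = [1, 3, 4] / [2]
  Insert 7 (step 5): P = [2, 4, 6, 7] / [3];  Q = [1, 3, 4, 5] / [2]
  Insert 5 (step 6): P = [2, 4, 5, 7] / [3, 6];  Q = [1, 3, 4, 5] / [2, 6]
  Insert 1 (step 7): P = [1, 4, 5, 7] / [2, 6] / [3];  Q = [1, 3, 4, 5] / [2, 6] / [7]
  Insert 8 (step 8): P = [1, 4, 5, 7, 8] / [2, 6] / [3];  Q = [1, 3, 4, 5, 8] / [2, 6] / [7]
Final shape: (5, 2, 1).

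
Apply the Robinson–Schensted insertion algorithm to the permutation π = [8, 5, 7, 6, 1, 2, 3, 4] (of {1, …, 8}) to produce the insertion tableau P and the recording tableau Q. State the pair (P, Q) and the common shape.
P = [1, 2, 3, 4] / [5, 6] / [7] / [8];  Q = [1, 3, 7, 8] / [2, 6] / [4] / [5];  common shape = (4, 2, 1, 1)

Row-insert the values π_1, π_2, … into P one at a time, bumping the leftmost entry strictly greater than the inserted value down to the next row. The recording tableau Q records, in position (i, j), the step at which that cell was added to P.
  Insert 8 (step 1): P = [8];  Q = [1]
  Insert 5 (step 2): P = [5] / [8];  Q = [1] / [2]
  Insert 7 (step 3): P = [5, 7] / [8];  Q = [1, 3] / [2]
  Insert 6 (step 4): P = [5, 6] / [7] / [8];  Q = [1, 3] / [2] / [4]
  Insert 1 (step 5): P = [1, 6] / [5] / [7] / [8];  Q = [1, 3] / [2] / [4] / [5]
  Insert 2 (step 6): P = [1, 2] / [5, 6] / [7] / [8];  Q = [1, 3] / [2, 6] / [4] / [5]
  Insert 3 (step 7): P = [1, 2, 3] / [5, 6] / [7] / [8];  Q = [1, 3, 7] / [2, 6] / [4] / [5]
  Insert 4 (step 8): P = [1, 2, 3, 4] / [5, 6] / [7] / [8];  Q = [1, 3, 7, 8] / [2, 6] / [4] / [5]
Final shape: (4, 2, 1, 1).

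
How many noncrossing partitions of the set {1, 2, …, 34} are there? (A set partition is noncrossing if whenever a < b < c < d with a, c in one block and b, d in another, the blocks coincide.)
C_34 = 812944042149730764

These noncrossing partitions are counted by the Catalan number C_n = (1/(n + 1)) · C(2n, n). For n = 34: C_34 = (1/35) · C(68, 34) = 28453041475240576740/35 = 812944042149730764.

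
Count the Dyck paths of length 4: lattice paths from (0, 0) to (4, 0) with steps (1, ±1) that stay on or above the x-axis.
C_2 = 2

These Dyck paths are counted by the Catalan number C_n = (1/(n + 1)) · C(2n, n). For n = 2: C_2 = (1/3) · C(4, 2) = 6/3 = 2.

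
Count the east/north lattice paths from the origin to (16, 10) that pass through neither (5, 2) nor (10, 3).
Number of paths = 3449953

Inclusion–exclusion. Total paths: C(26, 16) = 5311735. Through P₁: C(7, 5)·C(19, 11) = 1587222. Through P₂: C(13, 10)·C(13, 6) = 490776. Since P₁ is strictly southwest of P₂, a monotone path through both must visit P₁ then P₂; paths through both = C(7, 5)·C(6, 5)·C(13, 6) = 216216. Avoid both = 5311735 − 1587222 − 490776 + 216216 = 3449953.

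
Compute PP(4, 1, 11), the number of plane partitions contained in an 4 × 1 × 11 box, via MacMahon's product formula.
PP(4, 1, 11) = 1365

Evaluate the triple product over i = 1..4, j = 1..1, k = 1..11. The factors are (2/1) · (3/2) · (4/3) · (5/4) · (6/5) · (7/6) · (8/7) · (9/8) · … (44 factors total). The numerators and denominators telescope so the product is an integer; carrying out the multiplication exactly gives PP(4, 1, 11) = 1365.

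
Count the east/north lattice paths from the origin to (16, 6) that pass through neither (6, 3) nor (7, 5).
Number of paths = 45189

Inclusion–exclusion. Total paths: C(22, 16) = 74613. Through P₁: C(9, 6)·C(13, 10) = 24024. Through P₂: C(12, 7)·C(10, 9) = 7920. Since P₁ is strictly southwest of P₂, a monotone path through both must visit P₁ then P₂; paths through both = C(9, 6)·C(3, 1)·C(10, 9) = 2520. Avoid both = 74613 − 24024 − 7920 + 2520 = 45189.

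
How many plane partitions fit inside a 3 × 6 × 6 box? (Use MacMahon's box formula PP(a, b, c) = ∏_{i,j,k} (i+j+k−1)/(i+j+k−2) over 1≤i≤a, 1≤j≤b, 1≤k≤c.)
PP(3, 6, 6) = 24293412

Evaluate the triple product over i = 1..3, j = 1..6, k = 1..6. The factors are (2/1) · (3/2) · (4/3) · (5/4) · (6/5) · (7/6) · (3/2) · (4/3) · … (108 factors total). The numerators and denominators telescope so the product is an integer; carrying out the multiplication exactly gives PP(3, 6, 6) = 24293412.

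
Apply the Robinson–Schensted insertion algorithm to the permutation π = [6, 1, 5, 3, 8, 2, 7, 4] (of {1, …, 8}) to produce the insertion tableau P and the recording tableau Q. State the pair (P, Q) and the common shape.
P = [1, 2, 4] / [3, 7] / [5, 8] / [6];  Q = [1, 3, 5] / [2, 7] / [4, 8] / [6];  common shape = (3, 2, 2, 1)

Row-insert the values π_1, π_2, … into P one at a time, bumping the leftmost entry strictly greater than the inserted value down to the next row. The recording tableau Q records, in position (i, j), the step at which that cell was added to P.
  Insert 6 (step 1): P = [6];  Q = [1]
  Insert 1 (step 2): P = [1] / [6];  Q = [1] / [2]
  Insert 5 (step 3): P = [1, 5] / [6];  Q = [1, 3] / [2]
  Insert 3 (step 4): P = [1, 3] / [5] / [6];  Q = [1, 3] / [2] / [4]
  Insert 8 (step 5): P = [1, 3, 8] / [5] / [6];  Q = [1, 3, 5] / [2] / [4]
  Insert 2 (step 6): P = [1, 2, 8] / [3] / [5] / [6];  Q = [1, 3, 5] / [2] / [4] / [6]
  Insert 7 (step 7): P = [1, 2, 7] / [3, 8] / [5] / [6];  Q = [1, 3, 5] / [2, 7] / [4] / [6]
  Insert 4 (step 8): P = [1, 2, 4] / [3, 7] / [5, 8] / [6];  Q = [1, 3, 5] / [2, 7] / [4, 8] / [6]
Final shape: (3, 2, 2, 1).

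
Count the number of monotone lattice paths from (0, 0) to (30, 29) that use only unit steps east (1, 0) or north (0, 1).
Number of paths = 59132290782430712

A monotone lattice path from (0, 0) to (30, 29) consists of 30 east steps and 29 north steps in some order, so it is determined by which 30 of the 59 steps are east. The count is C(59, 30) = 59132290782430712.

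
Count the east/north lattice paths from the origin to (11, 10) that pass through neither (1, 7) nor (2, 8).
Number of paths = 348833

Inclusion–exclusion. Total paths: C(21, 11) = 352716. Through P₁: C(8, 1)·C(13, 10) = 2288. Through P₂: C(10, 2)·C(11, 9) = 2475. Since P₁ is strictly southwest of P₂, a monotone path through both must visit P₁ then P₂; paths through both = C(8, 1)·C(2, 1)·C(11, 9) = 880. Avoid both = 352716 − 2288 − 2475 + 880 = 348833.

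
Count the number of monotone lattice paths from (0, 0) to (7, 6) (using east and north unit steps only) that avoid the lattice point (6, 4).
Number of paths = 1086

Total paths from (0, 0) to (7, 6): C(13, 7) = 1716. Paths through (6, 4): (paths (0, 0) → (6, 4)) × (paths (6, 4) → (7, 6)) = C(10, 6) · C(3, 1) = 210 · 3 = 630. Avoidance count = 1716 − 630 = 1086.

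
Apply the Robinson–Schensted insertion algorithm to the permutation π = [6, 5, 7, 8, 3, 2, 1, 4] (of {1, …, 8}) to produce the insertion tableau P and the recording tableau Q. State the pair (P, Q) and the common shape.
P = [1, 4, 8] / [2, 7] / [3] / [5] / [6];  Q = [1, 3, 4] / [2, 8] / [5] / [6] / [7];  common shape = (3, 2, 1, 1, 1)

Row-insert the values π_1, π_2, … into P one at a time, bumping the leftmost entry strictly greater than the inserted value down to the next row. The recording tableau Q records, in position (i, j), the step at which that cell was added to P.
  Insert 6 (step 1): P = [6];  Q = [1]
  Insert 5 (step 2): P = [5] / [6];  Q = [1] / [2]
  Insert 7 (step 3): P = [5, 7] / [6];  Q = [1, 3] / [2]
  Insert 8 (step 4): P = [5, 7, 8] / [6];  Q = [1, 3, 4] / [2]
  Insert 3 (step 5): P = [3, 7, 8] / [5] / [6];  Q = [1, 3, 4] / [2] / [5]
  Insert 2 (step 6): P = [2, 7, 8] / [3] / [5] / [6];  Q = [1, 3, 4] / [2] / [5] / [6]
  Insert 1 (step 7): P = [1, 7, 8] / [2] / [3] / [5] / [6];  Q = [1, 3, 4] / [2] / [5] / [6] / [7]
  Insert 4 (step 8): P = [1, 4, 8] / [2, 7] / [3] / [5] / [6];  Q = [1, 3, 4] / [2, 8] / [5] / [6] / [7]
Final shape: (3, 2, 1, 1, 1).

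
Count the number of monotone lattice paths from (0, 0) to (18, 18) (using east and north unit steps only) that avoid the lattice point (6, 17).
Number of paths = 9073822989

Total paths from (0, 0) to (18, 18): C(36, 18) = 9075135300. Paths through (6, 17): (paths (0, 0) → (6, 17)) × (paths (6, 17) → (18, 18)) = C(23, 6) · C(13, 12) = 100947 · 13 = 1312311. Avoidance count = 9075135300 − 1312311 = 9073822989.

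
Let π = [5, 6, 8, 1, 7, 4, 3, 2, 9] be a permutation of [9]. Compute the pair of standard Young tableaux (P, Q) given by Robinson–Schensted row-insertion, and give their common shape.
P = [1, 2, 7, 9] / [3, 6] / [4] / [5] / [8];  Q = [1, 2, 3, 9] / [4, 5] / [6] / [7] / [8];  common shape = (4, 2, 1, 1, 1)

Row-insert the values π_1, π_2, … into P one at a time, bumping the leftmost entry strictly greater than the inserted value down to the next row. The recording tableau Q records, in position (i, j), the step at which that cell was added to P.
  Insert 5 (step 1): P = [5];  Q = [1]
  Insert 6 (step 2): P = [5, 6];  Q = [1, 2]
  Insert 8 (step 3): P = [5, 6, 8];  Q = [1, 2, 3]
  Insert 1 (step 4): P = [1, 6, 8] / [5];  Q = [1, 2, 3] / [4]
  Insert 7 (step 5): P = [1, 6, 7] / [5, 8];  Q = [1, 2, 3] / [4, 5]
  Insert 4 (step 6): P = [1, 4, 7] / [5, 6] / [8];  Q = [1, 2, 3] / [4, 5] / [6]
  Insert 3 (step 7): P = [1, 3, 7] / [4, 6] / [5] / [8];  Q = [1, 2, 3] / [4, 5] / [6] / [7]
  Insert 2 (step 8): P = [1, 2, 7] / [3, 6] / [4] / [5] / [8];  Q = [1, 2, 3] / [4, 5] / [6] / [7] / [8]
  Insert 9 (step 9): P = [1, 2, 7, 9] / [3, 6] / [4] / [5] / [8];  Q = [1, 2, 3, 9] / [4, 5] / [6] / [7] / [8]
Final shape: (4, 2, 1, 1, 1).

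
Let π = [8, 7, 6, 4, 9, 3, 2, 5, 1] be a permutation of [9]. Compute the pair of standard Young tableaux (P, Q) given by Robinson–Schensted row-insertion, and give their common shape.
P = [1, 5] / [2, 9] / [3] / [4] / [6] / [7] / [8];  Q = [1, 5] / [2, 8] / [3] / [4] / [6] / [7] / [9];  common shape = (2, 2, 1, 1, 1, 1, 1)

Row-insert the values π_1, π_2, … into P one at a time, bumping the leftmost entry strictly greater than the inserted value down to the next row. The recording tableau Q records, in position (i, j), the step at which that cell was added to P.
  Insert 8 (step 1): P = [8];  Q = [1]
  Insert 7 (step 2): P = [7] / [8];  Q = [1] / [2]
  Insert 6 (step 3): P = [6] / [7] / [8];  Q = [1] / [2] / [3]
  Insert 4 (step 4): P = [4] / [6] / [7] / [8];  Q = [1] / [2] / [3] / [4]
  Insert 9 (step 5): P = [4, 9] / [6] / [7] / [8];  Q = [1, 5] / [2] / [3] / [4]
  Insert 3 (step 6): P = [3, 9] / [4] / [6] / [7] / [8];  Q = [1, 5] / [2] / [3] / [4] / [6]
  Insert 2 (step 7): P = [2, 9] / [3] / [4] / [6] / [7] / [8];  Q = [1, 5] / [2] / [3] / [4] / [6] / [7]
  Insert 5 (step 8): P = [2, 5] / [3, 9] / [4] / [6] / [7] / [8];  Q = [1, 5] / [2, 8] / [3] / [4] / [6] / [7]
  Insert 1 (step 9): P = [1, 5] / [2, 9] / [3] / [4] / [6] / [7] / [8];  Q = [1, 5] / [2, 8] / [3] / [4] / [6] / [7] / [9]
Final shape: (2, 2, 1, 1, 1, 1, 1).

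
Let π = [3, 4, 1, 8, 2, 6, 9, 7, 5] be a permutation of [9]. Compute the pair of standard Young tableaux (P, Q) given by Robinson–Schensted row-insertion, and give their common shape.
P = [1, 2, 5, 7] / [3, 4, 6, 9] / [8];  Q = [1, 2, 4, 7] / [3, 5, 6, 8] / [9];  common shape = (4, 4, 1)

Row-insert the values π_1, π_2, … into P one at a time, bumping the leftmost entry strictly greater than the inserted value down to the next row. The recording tableau Q records, in position (i, j), the step at which that cell was added to P.
  Insert 3 (step 1): P = [3];  Q = [1]
  Insert 4 (step 2): P = [3, 4];  Q = [1, 2]
  Insert 1 (step 3): P = [1, 4] / [3];  Q = [1, 2] / [3]
  Insert 8 (step 4): P = [1, 4, 8] / [3];  Q = [1, 2, 4] / [3]
  Insert 2 (step 5): P = [1, 2, 8] / [3, 4];  Q = [1, 2, 4] / [3, 5]
  Insert 6 (step 6): P = [1, 2, 6] / [3, 4, 8];  Q = [1, 2, 4] / [3, 5, 6]
  Insert 9 (step 7): P = [1, 2, 6, 9] / [3, 4, 8];  Q = [1, 2, 4, 7] / [3, 5, 6]
  Insert 7 (step 8): P = [1, 2, 6, 7] / [3, 4, 8, 9];  Q = [1, 2, 4, 7] / [3, 5, 6, 8]
  Insert 5 (step 9): P = [1, 2, 5, 7] / [3, 4, 6, 9] / [8];  Q = [1, 2, 4, 7] / [3, 5, 6, 8] / [9]
Final shape: (4, 4, 1).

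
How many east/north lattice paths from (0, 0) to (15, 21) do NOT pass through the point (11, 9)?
Number of paths = 5262215360

Total paths from (0, 0) to (15, 21): C(36, 15) = 5567902560. Paths through (11, 9): (paths (0, 0) → (11, 9)) × (paths (11, 9) → (15, 21)) = C(20, 11) · C(16, 4) = 167960 · 1820 = 305687200. Avoidance count = 5567902560 − 305687200 = 5262215360.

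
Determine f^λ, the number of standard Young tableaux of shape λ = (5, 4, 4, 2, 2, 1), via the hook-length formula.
# SYT of shape (5, 4, 4, 2, 2, 1) = 8270262

Hook-length formula: f^λ = n! / Π hook(c), product over all cells c of the Young diagram. For λ = (5, 4, 4, 2, 2, 1), n = 18 boxes. Hook lengths by row (left-to-right, top-to-bottom): [10, 8, 5, 4, 1]; [8, 6, 3, 2]; [7, 5, 2, 1]; [4, 2]; [3, 1]; [1]. Product of hooks = 774144000. So f^λ = 18! / 774144000 = 6402373705728000 / 774144000 = 8270262.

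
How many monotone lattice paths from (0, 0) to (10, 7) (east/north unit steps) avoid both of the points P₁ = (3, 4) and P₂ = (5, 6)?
Number of paths = 13736

Inclusion–exclusion. Total paths: C(17, 10) = 19448. Through P₁: C(7, 3)·C(10, 7) = 4200. Through P₂: C(11, 5)·C(6, 5) = 2772. Since P₁ is strictly southwest of P₂, a monotone path through both must visit P₁ then P₂; paths through both = C(7, 3)·C(4, 2)·C(6, 5) = 1260. Avoid both = 19448 − 4200 − 2772 + 1260 = 13736.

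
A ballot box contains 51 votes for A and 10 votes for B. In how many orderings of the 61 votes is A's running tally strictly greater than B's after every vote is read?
Strict-lead orderings = 60610884906

Total orderings of the 61 votes with 51 for A: C(61, 51) = 90177170226. By the Bertrand ballot formula (Cycle Lemma / reflection principle), the number of orderings in which A is strictly ahead of B throughout is (p − q)/(p + q) · C(p + q, p) = (51 − 10)/(51 + 10) · 90177170226 = 60610884906.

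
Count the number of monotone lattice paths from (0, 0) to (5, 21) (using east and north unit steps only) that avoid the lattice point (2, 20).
Number of paths = 64856

Total paths from (0, 0) to (5, 21): C(26, 5) = 65780. Paths through (2, 20): (paths (0, 0) → (2, 20)) × (paths (2, 20) → (5, 21)) = C(22, 2) · C(4, 3) = 231 · 4 = 924. Avoidance count = 65780 − 924 = 64856.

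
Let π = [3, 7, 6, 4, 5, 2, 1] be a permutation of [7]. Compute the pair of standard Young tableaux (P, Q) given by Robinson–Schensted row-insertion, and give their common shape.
P = [1, 4, 5] / [2] / [3] / [6] / [7];  Q = [1, 2, 5] / [3] / [4] / [6] / [7];  common shape = (3, 1, 1, 1, 1)

Row-insert the values π_1, π_2, … into P one at a time, bumping the leftmost entry strictly greater than the inserted value down to the next row. The recording tableau Q records, in position (i, j), the step at which that cell was added to P.
  Insert 3 (step 1): P = [3];  Q = [1]
  Insert 7 (step 2): P = [3, 7];  Q = [1, 2]
  Insert 6 (step 3): P = [3, 6] / [7];  Q = [1, 2] / [3]
  Insert 4 (step 4): P = [3, 4] / [6] / [7];  Q = [1, 2] / [3] / [4]
  Insert 5 (step 5): P = [3, 4, 5] / [6] / [7];  Q = [1, 2, 5] / [3] / [4]
  Insert 2 (step 6): P = [2, 4, 5] / [3] / [6] / [7];  Q = [1, 2, 5] / [3] / [4] / [6]
  Insert 1 (step 7): P = [1, 4, 5] / [2] / [3] / [6] / [7];  Q = [1, 2, 5] / [3] / [4] / [6] / [7]
Final shape: (3, 1, 1, 1, 1).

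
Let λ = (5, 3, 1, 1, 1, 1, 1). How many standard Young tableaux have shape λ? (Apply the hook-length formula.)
# SYT of shape (5, 3, 1, 1, 1, 1, 1) = 7371

Hook-length formula: f^λ = n! / Π hook(c), product over all cells c of the Young diagram. For λ = (5, 3, 1, 1, 1, 1, 1), n = 13 boxes. Hook lengths by row (left-to-right, top-to-bottom): [11, 5, 4, 2, 1]; [8, 2, 1]; [5]; [4]; [3]; [2]; [1]. Product of hooks = 844800. So f^λ = 13! / 844800 = 6227020800 / 844800 = 7371.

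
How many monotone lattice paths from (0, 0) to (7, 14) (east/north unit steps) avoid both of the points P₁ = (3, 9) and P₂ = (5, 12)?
Number of paths = 64632

Inclusion–exclusion. Total paths: C(21, 7) = 116280. Through P₁: C(12, 3)·C(9, 4) = 27720. Through P₂: C(17, 5)·C(4, 2) = 37128. Since P₁ is strictly southwest of P₂, a monotone path through both must visit P₁ then P₂; paths through both = C(12, 3)·C(5, 2)·C(4, 2) = 13200. Avoid both = 116280 − 27720 − 37128 + 13200 = 64632.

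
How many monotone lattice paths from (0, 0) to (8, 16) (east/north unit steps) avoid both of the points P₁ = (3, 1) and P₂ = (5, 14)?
Number of paths = 561375

Inclusion–exclusion. Total paths: C(24, 8) = 735471. Through P₁: C(4, 3)·C(20, 5) = 62016. Through P₂: C(19, 5)·C(5, 3) = 116280. Since P₁ is strictly southwest of P₂, a monotone path through both must visit P₁ then P₂; paths through both = C(4, 3)·C(15, 2)·C(5, 3) = 4200. Avoid both = 735471 − 62016 − 116280 + 4200 = 561375.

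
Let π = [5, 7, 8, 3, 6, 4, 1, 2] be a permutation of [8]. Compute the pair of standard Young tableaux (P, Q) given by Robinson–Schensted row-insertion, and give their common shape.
P = [1, 2, 8] / [3, 4] / [5, 6] / [7];  Q = [1, 2, 3] / [4, 5] / [6, 8] / [7];  common shape = (3, 2, 2, 1)

Row-insert the values π_1, π_2, … into P one at a time, bumping the leftmost entry strictly greater than the inserted value down to the next row. The recording tableau Q records, in position (i, j), the step at which that cell was added to P.
  Insert 5 (step 1): P = [5];  Q = [1]
  Insert 7 (step 2): P = [5, 7];  Q = [1, 2]
  Insert 8 (step 3): P = [5, 7, 8];  Q = [1, 2, 3]
  Insert 3 (step 4): P = [3, 7, 8] / [5];  Q = [1, 2, 3] / [4]
  Insert 6 (step 5): P = [3, 6, 8] / [5, 7];  Q = [1, 2, 3] / [4, 5]
  Insert 4 (step 6): P = [3, 4, 8] / [5, 6] / [7];  Q = [1, 2, 3] / [4, 5] / [6]
  Insert 1 (step 7): P = [1, 4, 8] / [3, 6] / [5] / [7];  Q = [1, 2, 3] / [4, 5] / [6] / [7]
  Insert 2 (step 8): P = [1, 2, 8] / [3, 4] / [5, 6] / [7];  Q = [1, 2, 3] / [4, 5] / [6, 8] / [7]
Final shape: (3, 2, 2, 1).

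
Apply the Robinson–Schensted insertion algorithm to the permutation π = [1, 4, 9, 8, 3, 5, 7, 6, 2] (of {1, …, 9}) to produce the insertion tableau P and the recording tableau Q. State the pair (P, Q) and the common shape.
P = [1, 2, 5, 6] / [3, 7] / [4] / [8] / [9];  Q = [1, 2, 3, 7] / [4, 6] / [5] / [8] / [9];  common shape = (4, 2, 1, 1, 1)

Row-insert the values π_1, π_2, … into P one at a time, bumping the leftmost entry strictly greater than the inserted value down to the next row. The recording tableau Q records, in position (i, j), the step at which that cell was added to P.
  Insert 1 (step 1): P = [1];  Q = [1]
  Insert 4 (step 2): P = [1, 4];  Q = [1, 2]
  Insert 9 (step 3): P = [1, 4, 9];  Q = [1, 2, 3]
  Insert 8 (step 4): P = [1, 4, 8] / [9];  Q = [1, 2, 3] / [4]
  Insert 3 (step 5): P = [1, 3, 8] / [4] / [9];  Q = [1, 2, 3] / [4] / [5]
  Insert 5 (step 6): P = [1, 3, 5] / [4, 8] / [9];  Q = [1, 2, 3] / [4, 6] / [5]
  Insert 7 (step 7): P = [1, 3, 5, 7] / [4, 8] / [9];  Q = [1, 2, 3, 7] / [4, 6] / [5]
  Insert 6 (step 8): P = [1, 3, 5, 6] / [4, 7] / [8] / [9];  Q = [1, 2, 3, 7] / [4, 6] / [5] / [8]
  Insert 2 (step 9): P = [1, 2, 5, 6] / [3, 7] / [4] / [8] / [9];  Q = [1, 2, 3, 7] / [4, 6] / [5] / [8] / [9]
Final shape: (4, 2, 1, 1, 1).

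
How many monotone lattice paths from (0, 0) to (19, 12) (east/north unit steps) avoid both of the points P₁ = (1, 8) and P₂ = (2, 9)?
Number of paths = 141012510

Inclusion–exclusion. Total paths: C(31, 19) = 141120525. Through P₁: C(9, 1)·C(22, 18) = 65835. Through P₂: C(11, 2)·C(20, 17) = 62700. Since P₁ is strictly southwest of P₂, a monotone path through both must visit P₁ then P₂; paths through both = C(9, 1)·C(2, 1)·C(20, 17) = 20520. Avoid both = 141120525 − 65835 − 62700 + 20520 = 141012510.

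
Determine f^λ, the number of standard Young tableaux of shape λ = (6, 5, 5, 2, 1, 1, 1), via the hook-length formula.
# SYT of shape (6, 5, 5, 2, 1, 1, 1) = 380227848

Hook-length formula: f^λ = n! / Π hook(c), product over all cells c of the Young diagram. For λ = (6, 5, 5, 2, 1, 1, 1), n = 21 boxes. Hook lengths by row (left-to-right, top-to-bottom): [12, 8, 6, 5, 4, 1]; [10, 6, 4, 3, 2]; [9, 5, 3, 2, 1]; [5, 1]; [3]; [2]; [1]. Product of hooks = 134369280000. So f^λ = 21! / 134369280000 = 51090942171709440000 / 134369280000 = 380227848.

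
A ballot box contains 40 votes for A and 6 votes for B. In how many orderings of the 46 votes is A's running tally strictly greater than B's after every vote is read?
Strict-lead orderings = 6923301

Total orderings of the 46 votes with 40 for A: C(46, 40) = 9366819. By the Bertrand ballot formula (Cycle Lemma / reflection principle), the number of orderings in which A is strictly ahead of B throughout is (p − q)/(p + q) · C(p + q, p) = (40 − 6)/(40 + 6) · 9366819 = 6923301.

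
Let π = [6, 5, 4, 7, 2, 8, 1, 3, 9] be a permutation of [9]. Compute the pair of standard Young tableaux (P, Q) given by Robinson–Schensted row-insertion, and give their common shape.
P = [1, 3, 8, 9] / [2, 7] / [4] / [5] / [6];  Q = [1, 4, 6, 9] / [2, 8] / [3] / [5] / [7];  common shape = (4, 2, 1, 1, 1)

Row-insert the values π_1, π_2, … into P one at a time, bumping the leftmost entry strictly greater than the inserted value down to the next row. The recording tableau Q records, in position (i, j), the step at which that cell was added to P.
  Insert 6 (step 1): P = [6];  Q = [1]
  Insert 5 (step 2): P = [5] / [6];  Q = [1] / [2]
  Insert 4 (step 3): P = [4] / [5] / [6];  Q = [1] / [2] / [3]
  Insert 7 (step 4): P = [4, 7] / [5] / [6];  Q = [1, 4] / [2] / [3]
  Insert 2 (step 5): P = [2, 7] / [4] / [5] / [6];  Q = [1, 4] / [2] / [3] / [5]
  Insert 8 (step 6): P = [2, 7, 8] / [4] / [5] / [6];  Q = [1, 4, 6] / [2] / [3] / [5]
  Insert 1 (step 7): P = [1, 7, 8] / [2] / [4] / [5] / [6];  Q = [1, 4, 6] / [2] / [3] / [5] / [7]
  Insert 3 (step 8): P = [1, 3, 8] / [2, 7] / [4] / [5] / [6];  Q = [1, 4, 6] / [2, 8] / [3] / [5] / [7]
  Insert 9 (step 9): P = [1, 3, 8, 9] / [2, 7] / [4] / [5] / [6];  Q = [1, 4, 6, 9] / [2, 8] / [3] / [5] / [7]
Final shape: (4, 2, 1, 1, 1).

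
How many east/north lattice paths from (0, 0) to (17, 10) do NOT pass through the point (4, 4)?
Number of paths = 6537045

Total paths from (0, 0) to (17, 10): C(27, 17) = 8436285. Paths through (4, 4): (paths (0, 0) → (4, 4)) × (paths (4, 4) → (17, 10)) = C(8, 4) · C(19, 13) = 70 · 27132 = 1899240. Avoidance count = 8436285 − 1899240 = 6537045.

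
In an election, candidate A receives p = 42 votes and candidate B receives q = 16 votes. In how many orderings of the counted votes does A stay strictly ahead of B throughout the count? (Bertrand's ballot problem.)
Strict-lead orderings = 35844219876465

Total orderings of the 58 votes with 42 for A: C(58, 42) = 79960182801345. By the Bertrand ballot formula (Cycle Lemma / reflection principle), the number of orderings in which A is strictly ahead of B throughout is (p − q)/(p + q) · C(p + q, p) = (42 − 16)/(42 + 16) · 79960182801345 = 35844219876465.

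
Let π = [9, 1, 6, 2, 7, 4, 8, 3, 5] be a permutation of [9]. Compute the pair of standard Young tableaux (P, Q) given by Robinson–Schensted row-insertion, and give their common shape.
P = [1, 2, 3, 5] / [4, 7, 8] / [6] / [9];  Q = [1, 3, 5, 7] / [2, 6, 9] / [4] / [8];  common shape = (4, 3, 1, 1)

Row-insert the values π_1, π_2, … into P one at a time, bumping the leftmost entry strictly greater than the inserted value down to the next row. The recording tableau Q records, in position (i, j), the step at which that cell was added to P.
  Insert 9 (step 1): P = [9];  Q = [1]
  Insert 1 (step 2): P = [1] / [9];  Q = [1] / [2]
  Insert 6 (step 3): P = [1, 6] / [9];  Q = [1, 3] / [2]
  Insert 2 (step 4): P = [1, 2] / [6] / [9];  Q = [1, 3] / [2] / [4]
  Insert 7 (step 5): P = [1, 2, 7] / [6] / [9];  Q = [1, 3, 5] / [2] / [4]
  Insert 4 (step 6): P = [1, 2, 4] / [6, 7] / [9];  Q = [1, 3, 5] / [2, 6] / [4]
  Insert 8 (step 7): P = [1, 2, 4, 8] / [6, 7] / [9];  Q = [1, 3, 5, 7] / [2, 6] / [4]
  Insert 3 (step 8): P = [1, 2, 3, 8] / [4, 7] / [6] / [9];  Q = [1, 3, 5, 7] / [2, 6] / [4] / [8]
  Insert 5 (step 9): P = [1, 2, 3, 5] / [4, 7, 8] / [6] / [9];  Q = [1, 3, 5, 7] / [2, 6, 9] / [4] / [8]
Final shape: (4, 3, 1, 1).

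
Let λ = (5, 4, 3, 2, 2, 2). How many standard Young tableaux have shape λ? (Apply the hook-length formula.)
# SYT of shape (5, 4, 3, 2, 2, 2) = 6534528

Hook-length formula: f^λ = n! / Π hook(c), product over all cells c of the Young diagram. For λ = (5, 4, 3, 2, 2, 2), n = 18 boxes. Hook lengths by row (left-to-right, top-to-bottom): [10, 9, 5, 3, 1]; [8, 7, 3, 1]; [6, 5, 1]; [4, 3]; [3, 2]; [2, 1]. Product of hooks = 979776000. So f^λ = 18! / 979776000 = 6402373705728000 / 979776000 = 6534528.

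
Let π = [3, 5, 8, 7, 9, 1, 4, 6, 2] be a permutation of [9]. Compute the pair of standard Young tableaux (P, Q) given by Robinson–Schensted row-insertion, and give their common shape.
P = [1, 2, 6, 9] / [3, 4, 7] / [5] / [8];  Q = [1, 2, 3, 5] / [4, 7, 8] / [6] / [9];  common shape = (4, 3, 1, 1)

Row-insert the values π_1, π_2, … into P one at a time, bumping the leftmost entry strictly greater than the inserted value down to the next row. The recording tableau Q records, in position (i, j), the step at which that cell was added to P.
  Insert 3 (step 1): P = [3];  Q = [1]
  Insert 5 (step 2): P = [3, 5];  Q = [1, 2]
  Insert 8 (step 3): P = [3, 5, 8];  Q = [1, 2, 3]
  Insert 7 (step 4): P = [3, 5, 7] / [8];  Q = [1, 2, 3] / [4]
  Insert 9 (step 5): P = [3, 5, 7, 9] / [8];  Q = [1, 2, 3, 5] / [4]
  Insert 1 (step 6): P = [1, 5, 7, 9] / [3] / [8];  Q = [1, 2, 3, 5] / [4] / [6]
  Insert 4 (step 7): P = [1, 4, 7, 9] / [3, 5] / [8];  Q = [1, 2, 3, 5] / [4, 7] / [6]
  Insert 6 (step 8): P = [1, 4, 6, 9] / [3, 5, 7] / [8];  Q = [1, 2, 3, 5] / [4, 7, 8] / [6]
  Insert 2 (step 9): P = [1, 2, 6, 9] / [3, 4, 7] / [5] / [8];  Q = [1, 2, 3, 5] / [4, 7, 8] / [6] / [9]
Final shape: (4, 3, 1, 1).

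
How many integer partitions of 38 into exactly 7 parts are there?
p(38, 7 parts) = 2093

Partitions of n into exactly k parts are in bijection with partitions of n − k into at most k parts (subtract 1 from each part). So p(38, exactly 7) = p(31, parts ≤ 7). Computing via the recurrence p(m, j) = p(m, j−1) + p(m−j, j) gives 2093.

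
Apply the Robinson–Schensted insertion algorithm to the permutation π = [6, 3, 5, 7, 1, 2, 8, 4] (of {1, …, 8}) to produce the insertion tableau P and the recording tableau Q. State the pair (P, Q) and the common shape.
P = [1, 2, 4, 8] / [3, 5, 7] / [6];  Q = [1, 3, 4, 7] / [2, 6, 8] / [5];  common shape = (4, 3, 1)

Row-insert the values π_1, π_2, … into P one at a time, bumping the leftmost entry strictly greater than the inserted value down to the next row. The recording tableau Q records, in position (i, j), the step at which that cell was added to P.
  Insert 6 (step 1): P = [6];  Q = [1]
  Insert 3 (step 2): P = [3] / [6];  Q = [1] / [2]
  Insert 5 (step 3): P = [3, 5] / [6];  Q = [1, 3] / [2]
  Insert 7 (step 4): P = [3, 5, 7] / [6];  Q = [1, 3, 4] / [2]
  Insert 1 (step 5): P = [1, 5, 7] / [3] / [6];  Q = [1, 3, 4] / [2] / [5]
  Insert 2 (step 6): P = [1, 2, 7] / [3, 5] / [6];  Q = [1, 3, 4] / [2, 6] / [5]
  Insert 8 (step 7): P = [1, 2, 7, 8] / [3, 5] / [6];  Q = [1, 3, 4, 7] / [2, 6] / [5]
  Insert 4 (step 8): P = [1, 2, 4, 8] / [3, 5, 7] / [6];  Q = [1, 3, 4, 7] / [2, 6, 8] / [5]
Final shape: (4, 3, 1).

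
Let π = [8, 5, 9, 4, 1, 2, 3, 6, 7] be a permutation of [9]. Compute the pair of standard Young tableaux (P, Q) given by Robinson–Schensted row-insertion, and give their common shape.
P = [1, 2, 3, 6, 7] / [4, 9] / [5] / [8];  Q = [1, 3, 7, 8, 9] / [2, 6] / [4] / [5];  common shape = (5, 2, 1, 1)

Row-insert the values π_1, π_2, … into P one at a time, bumping the leftmost entry strictly greater than the inserted value down to the next row. The recording tableau Q records, in position (i, j), the step at which that cell was added to P.
  Insert 8 (step 1): P = [8];  Q = [1]
  Insert 5 (step 2): P = [5] / [8];  Q = [1] / [2]
  Insert 9 (step 3): P = [5, 9] / [8];  Q = [1, 3] / [2]
  Insert 4 (step 4): P = [4, 9] / [5] / [8];  Q = [1, 3] / [2] / [4]
  Insert 1 (step 5): P = [1, 9] / [4] / [5] / [8];  Q = [1, 3] / [2] / [4] / [5]
  Insert 2 (step 6): P = [1, 2] / [4, 9] / [5] / [8];  Q = [1, 3] / [2, 6] / [4] / [5]
  Insert 3 (step 7): P = [1, 2, 3] / [4, 9] / [5] / [8];  Q = [1, 3, 7] / [2, 6] / [4] / [5]
  Insert 6 (step 8): P = [1, 2, 3, 6] / [4, 9] / [5] / [8];  Q = [1, 3, 7, 8] / [2, 6] / [4] / [5]
  Insert 7 (step 9): P = [1, 2, 3, 6, 7] / [4, 9] / [5] / [8];  Q = [1, 3, 7, 8, 9] / [2, 6] / [4] / [5]
Final shape: (5, 2, 1, 1).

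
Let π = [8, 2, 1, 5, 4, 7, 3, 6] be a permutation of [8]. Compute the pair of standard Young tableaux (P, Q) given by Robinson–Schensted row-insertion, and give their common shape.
P = [1, 3, 6] / [2, 4, 7] / [5] / [8];  Q = [1, 4, 6] / [2, 5, 8] / [3] / [7];  common shape = (3, 3, 1, 1)

Row-insert the values π_1, π_2, … into P one at a time, bumping the leftmost entry strictly greater than the inserted value down to the next row. The recording tableau Q records, in position (i, j), the step at which that cell was added to P.
  Insert 8 (step 1): P = [8];  Q = [1]
  Insert 2 (step 2): P = [2] / [8];  Q = [1] / [2]
  Insert 1 (step 3): P = [1] / [2] / [8];  Q = [1] / [2] / [3]
  Insert 5 (step 4): P = [1, 5] / [2] / [8];  Q = [1, 4] / [2] / [3]
  Insert 4 (step 5): P = [1, 4] / [2, 5] / [8];  Q = [1, 4] / [2, 5] / [3]
  Insert 7 (step 6): P = [1, 4, 7] / [2, 5] / [8];  Q = [1, 4, 6] / [2, 5] / [3]
  Insert 3 (step 7): P = [1, 3, 7] / [2, 4] / [5] / [8];  Q = [1, 4, 6] / [2, 5] / [3] / [7]
  Insert 6 (step 8): P = [1, 3, 6] / [2, 4, 7] / [5] / [8];  Q = [1, 4, 6] / [2, 5, 8] / [3] / [7]
Final shape: (3, 3, 1, 1).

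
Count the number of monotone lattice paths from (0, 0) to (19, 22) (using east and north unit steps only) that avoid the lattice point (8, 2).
Number of paths = 240852416025

Total paths from (0, 0) to (19, 22): C(41, 19) = 244662670200. Paths through (8, 2): (paths (0, 0) → (8, 2)) × (paths (8, 2) → (19, 22)) = C(10, 8) · C(31, 11) = 45 · 84672315 = 3810254175. Avoidance count = 244662670200 − 3810254175 = 240852416025.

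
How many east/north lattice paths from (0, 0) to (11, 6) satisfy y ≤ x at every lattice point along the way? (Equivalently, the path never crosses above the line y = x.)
Number of paths = 6188

By the reflection principle (André's argument), the number of monotone paths to (11, 6) with n ≤ m that never go above y = x is C(17, 11) − C(17, 12) = 12376 − 6188 = 6188.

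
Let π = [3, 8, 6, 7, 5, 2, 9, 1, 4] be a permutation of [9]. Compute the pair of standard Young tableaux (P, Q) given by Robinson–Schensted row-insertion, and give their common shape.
P = [1, 4, 7, 9] / [2, 5] / [3] / [6] / [8];  Q = [1, 2, 4, 7] / [3, 9] / [5] / [6] / [8];  common shape = (4, 2, 1, 1, 1)

Row-insert the values π_1, π_2, … into P one at a time, bumping the leftmost entry strictly greater than the inserted value down to the next row. The recording tableau Q records, in position (i, j), the step at which that cell was added to P.
  Insert 3 (step 1): P = [3];  Q = [1]
  Insert 8 (step 2): P = [3, 8];  Q = [1, 2]
  Insert 6 (step 3): P = [3, 6] / [8];  Q = [1, 2] / [3]
  Insert 7 (step 4): P = [3, 6, 7] / [8];  Q = [1, 2, 4] / [3]
  Insert 5 (step 5): P = [3, 5, 7] / [6] / [8];  Q = [1, 2, 4] / [3] / [5]
  Insert 2 (step 6): P = [2, 5, 7] / [3] / [6] / [8];  Q = [1, 2, 4] / [3] / [5] / [6]
  Insert 9 (step 7): P = [2, 5, 7, 9] / [3] / [6] / [8];  Q = [1, 2, 4, 7] / [3] / [5] / [6]
  Insert 1 (step 8): P = [1, 5, 7, 9] / [2] / [3] / [6] / [8];  Q = [1, 2, 4, 7] / [3] / [5] / [6] / [8]
  Insert 4 (step 9): P = [1, 4, 7, 9] / [2, 5] / [3] / [6] / [8];  Q = [1, 2, 4, 7] / [3, 9] / [5] / [6] / [8]
Final shape: (4, 2, 1, 1, 1).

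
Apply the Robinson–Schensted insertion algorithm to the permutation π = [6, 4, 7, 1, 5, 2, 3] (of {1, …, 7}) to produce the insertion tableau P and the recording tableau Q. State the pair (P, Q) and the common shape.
P = [1, 2, 3] / [4, 5] / [6, 7];  Q = [1, 3, 7] / [2, 5] / [4, 6];  common shape = (3, 2, 2)

Row-insert the values π_1, π_2, … into P one at a time, bumping the leftmost entry strictly greater than the inserted value down to the next row. The recording tableau Q records, in position (i, j), the step at which that cell was added to P.
  Insert 6 (step 1): P = [6];  Q = [1]
  Insert 4 (step 2): P = [4] / [6];  Q = [1] / [2]
  Insert 7 (step 3): P = [4, 7] / [6];  Q = [1, 3] / [2]
  Insert 1 (step 4): P = [1, 7] / [4] / [6];  Q = [1, 3] / [2] / [4]
  Insert 5 (step 5): P = [1, 5] / [4, 7] / [6];  Q = [1, 3] / [2, 5] / [4]
  Insert 2 (step 6): P = [1, 2] / [4, 5] / [6, 7];  Q = [1, 3] / [2, 5] / [4, 6]
  Insert 3 (step 7): P = [1, 2, 3] / [4, 5] / [6, 7];  Q = [1, 3, 7] / [2, 5] / [4, 6]
Final shape: (3, 2, 2).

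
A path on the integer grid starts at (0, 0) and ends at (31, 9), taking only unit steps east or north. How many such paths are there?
Number of paths = 273438880

A monotone lattice path from (0, 0) to (31, 9) consists of 31 east steps and 9 north steps in some order, so it is determined by which 31 of the 40 steps are east. The count is C(40, 31) = 273438880.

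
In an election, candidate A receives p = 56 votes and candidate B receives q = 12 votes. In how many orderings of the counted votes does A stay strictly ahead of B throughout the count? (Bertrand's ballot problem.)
Strict-lead orderings = 4711898932312

Total orderings of the 68 votes with 56 for A: C(68, 56) = 7282025622664. By the Bertrand ballot formula (Cycle Lemma / reflection principle), the number of orderings in which A is strictly ahead of B throughout is (p − q)/(p + q) · C(p + q, p) = (56 − 12)/(56 + 12) · 7282025622664 = 4711898932312.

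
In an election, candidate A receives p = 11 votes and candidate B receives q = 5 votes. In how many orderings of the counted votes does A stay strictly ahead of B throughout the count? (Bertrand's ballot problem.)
Strict-lead orderings = 1638

Total orderings of the 16 votes with 11 for A: C(16, 11) = 4368. By the Bertrand ballot formula (Cycle Lemma / reflection principle), the number of orderings in which A is strictly ahead of B throughout is (p − q)/(p + q) · C(p + q, p) = (11 − 5)/(11 + 5) · 4368 = 1638.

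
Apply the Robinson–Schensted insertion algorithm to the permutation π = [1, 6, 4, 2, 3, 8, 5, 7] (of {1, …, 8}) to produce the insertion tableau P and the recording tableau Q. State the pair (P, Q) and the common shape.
P = [1, 2, 3, 5, 7] / [4, 8] / [6];  Q = [1, 2, 5, 6, 8] / [3, 7] / [4];  common shape = (5, 2, 1)

Row-insert the values π_1, π_2, … into P one at a time, bumping the leftmost entry strictly greater than the inserted value down to the next row. The recording tableau Q records, in position (i, j), the step at which that cell was added to P.
  Insert 1 (step 1): P = [1];  Q = [1]
  Insert 6 (step 2): P = [1, 6];  Q = [1, 2]
  Insert 4 (step 3): P = [1, 4] / [6];  Q = [1, 2] / [3]
  Insert 2 (step 4): P = [1, 2] / [4] / [6];  Q = [1, 2] / [3] / [4]
  Insert 3 (step 5): P = [1, 2, 3] / [4] / [6];  Q = [1, 2, 5] / [3] / [4]
  Insert 8 (step 6): P = [1, 2, 3, 8] / [4] / [6];  Q = [1, 2, 5, 6] / [3] / [4]
  Insert 5 (step 7): P = [1, 2, 3, 5] / [4, 8] / [6];  Q = [1, 2, 5, 6] / [3, 7] / [4]
  Insert 7 (step 8): P = [1, 2, 3, 5, 7] / [4, 8] / [6];  Q = [1, 2, 5, 6, 8] / [3, 7] / [4]
Final shape: (5, 2, 1).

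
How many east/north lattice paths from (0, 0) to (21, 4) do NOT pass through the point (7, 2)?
Number of paths = 8330

Total paths from (0, 0) to (21, 4): C(25, 21) = 12650. Paths through (7, 2): (paths (0, 0) → (7, 2)) × (paths (7, 2) → (21, 4)) = C(9, 7) · C(16, 14) = 36 · 120 = 4320. Avoidance count = 12650 − 4320 = 8330.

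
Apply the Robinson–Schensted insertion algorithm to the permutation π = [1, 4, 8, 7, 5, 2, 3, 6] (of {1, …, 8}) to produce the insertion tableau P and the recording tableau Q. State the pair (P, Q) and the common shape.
P = [1, 2, 3, 6] / [4, 5] / [7] / [8];  Q = [1, 2, 3, 8] / [4, 7] / [5] / [6];  common shape = (4, 2, 1, 1)

Row-insert the values π_1, π_2, … into P one at a time, bumping the leftmost entry strictly greater than the inserted value down to the next row. The recording tableau Q records, in position (i, j), the step at which that cell was added to P.
  Insert 1 (step 1): P = [1];  Q = [1]
  Insert 4 (step 2): P = [1, 4];  Q = [1, 2]
  Insert 8 (step 3): P = [1, 4, 8];  Q = [1, 2, 3]
  Insert 7 (step 4): P = [1, 4, 7] / [8];  Q = [1, 2, 3] / [4]
  Insert 5 (step 5): P = [1, 4, 5] / [7] / [8];  Q = [1, 2, 3] / [4] / [5]
  Insert 2 (step 6): P = [1, 2, 5] / [4] / [7] / [8];  Q = [1, 2, 3] / [4] / [5] / [6]
  Insert 3 (step 7): P = [1, 2, 3] / [4, 5] / [7] / [8];  Q = [1, 2, 3] / [4, 7] / [5] / [6]
  Insert 6 (step 8): P = [1, 2, 3, 6] / [4, 5] / [7] / [8];  Q = [1, 2, 3, 8] / [4, 7] / [5] / [6]
Final shape: (4, 2, 1, 1).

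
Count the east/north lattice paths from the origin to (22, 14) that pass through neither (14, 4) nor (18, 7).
Number of paths = 3539109720

Inclusion–exclusion. Total paths: C(36, 22) = 3796297200. Through P₁: C(18, 14)·C(18, 8) = 133899480. Through P₂: C(25, 18)·C(11, 4) = 158631000. Since P₁ is strictly southwest of P₂, a monotone path through both must visit P₁ then P₂; paths through both = C(18, 14)·C(7, 4)·C(11, 4) = 35343000. Avoid both = 3796297200 − 133899480 − 158631000 + 35343000 = 3539109720.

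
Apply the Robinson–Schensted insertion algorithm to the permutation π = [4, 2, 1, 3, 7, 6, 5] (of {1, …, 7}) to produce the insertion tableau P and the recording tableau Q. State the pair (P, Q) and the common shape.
P = [1, 3, 5] / [2, 6] / [4, 7];  Q = [1, 4, 5] / [2, 6] / [3, 7];  common shape = (3, 2, 2)

Row-insert the values π_1, π_2, … into P one at a time, bumping the leftmost entry strictly greater than the inserted value down to the next row. The recording tableau Q records, in position (i, j), the step at which that cell was added to P.
  Insert 4 (step 1): P = [4];  Q = [1]
  Insert 2 (step 2): P = [2] / [4];  Q = [1] / [2]
  Insert 1 (step 3): P = [1] / [2] / [4];  Q = [1] / [2] / [3]
  Insert 3 (step 4): P = [1, 3] / [2] / [4];  Q = [1, 4] / [2] / [3]
  Insert 7 (step 5): P = [1, 3, 7] / [2] / [4];  Q = [1, 4, 5] / [2] / [3]
  Insert 6 (step 6): P = [1, 3, 6] / [2, 7] / [4];  Q = [1, 4, 5] / [2, 6] / [3]
  Insert 5 (step 7): P = [1, 3, 5] / [2, 6] / [4, 7];  Q = [1, 4, 5] / [2, 6] / [3, 7]
Final shape: (3, 2, 2).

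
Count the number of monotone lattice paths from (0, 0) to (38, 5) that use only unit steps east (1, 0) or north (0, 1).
Number of paths = 962598

A monotone lattice path from (0, 0) to (38, 5) consists of 38 east steps and 5 north steps in some order, so it is determined by which 38 of the 43 steps are east. The count is C(43, 38) = 962598.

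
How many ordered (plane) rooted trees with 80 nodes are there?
C_79 = 289450081175264899454283846029490767264392230

These ordered rooted trees are counted by the Catalan number C_n = (1/(n + 1)) · C(2n, n). For n = 79: C_79 = (1/80) · C(158, 79) = 23156006494021191956342707682359261381151378400/80 = 289450081175264899454283846029490767264392230.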